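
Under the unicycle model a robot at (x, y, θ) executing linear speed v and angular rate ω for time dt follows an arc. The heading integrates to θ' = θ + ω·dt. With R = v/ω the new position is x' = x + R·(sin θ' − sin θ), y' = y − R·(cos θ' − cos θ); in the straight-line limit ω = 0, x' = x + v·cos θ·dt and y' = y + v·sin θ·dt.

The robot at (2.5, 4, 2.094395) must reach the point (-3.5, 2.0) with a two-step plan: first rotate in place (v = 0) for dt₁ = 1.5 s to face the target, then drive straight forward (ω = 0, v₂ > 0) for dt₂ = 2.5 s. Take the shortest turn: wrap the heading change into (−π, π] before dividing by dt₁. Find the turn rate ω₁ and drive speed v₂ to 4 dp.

ω₁ = 0.9126, v₂ = 2.5298

heading to target = atan2(2−4, -3.5−2.5) = -2.8198
Δθ = wrap(-2.8198 − 2.0944) = 1.3689; ω₁ = Δθ/dt₁ = 0.9126
distance = √((-3.5−2.5)² + (2−4)²) = 6.3246; v₂ = distance/dt₂ = 2.5298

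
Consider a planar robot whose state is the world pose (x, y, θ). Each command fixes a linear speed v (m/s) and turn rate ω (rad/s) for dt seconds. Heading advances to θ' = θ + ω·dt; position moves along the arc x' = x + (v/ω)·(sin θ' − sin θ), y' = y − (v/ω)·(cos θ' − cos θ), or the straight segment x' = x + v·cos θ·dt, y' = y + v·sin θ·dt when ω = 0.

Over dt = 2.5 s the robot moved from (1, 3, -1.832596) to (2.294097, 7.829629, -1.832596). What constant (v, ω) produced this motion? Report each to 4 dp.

Δθ = -1.832596 − -1.832596 = 0.000000
ω = Δθ/dt = 0.000000/2.5 = 0.0000
ω = 0 → v = (Δx·cos θ + Δy·sin θ)/dt = -2.0000

v = -2.0000, ω = 0.0000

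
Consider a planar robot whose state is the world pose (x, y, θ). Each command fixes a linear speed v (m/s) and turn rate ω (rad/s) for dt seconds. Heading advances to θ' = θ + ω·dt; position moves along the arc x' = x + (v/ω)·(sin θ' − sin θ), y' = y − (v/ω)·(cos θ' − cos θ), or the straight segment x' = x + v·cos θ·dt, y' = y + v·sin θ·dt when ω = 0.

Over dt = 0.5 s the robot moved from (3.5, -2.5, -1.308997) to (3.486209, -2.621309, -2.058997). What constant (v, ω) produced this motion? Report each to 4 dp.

Δθ = -2.058997 − -1.308997 = -0.750000
ω = Δθ/dt = -0.750000/0.5 = -1.5000
R = −Δy/(cos θ' − cos θ) = -0.1667
v = R·ω = -0.1667·-1.5000 = 0.2500

v = 0.2500, ω = -1.5000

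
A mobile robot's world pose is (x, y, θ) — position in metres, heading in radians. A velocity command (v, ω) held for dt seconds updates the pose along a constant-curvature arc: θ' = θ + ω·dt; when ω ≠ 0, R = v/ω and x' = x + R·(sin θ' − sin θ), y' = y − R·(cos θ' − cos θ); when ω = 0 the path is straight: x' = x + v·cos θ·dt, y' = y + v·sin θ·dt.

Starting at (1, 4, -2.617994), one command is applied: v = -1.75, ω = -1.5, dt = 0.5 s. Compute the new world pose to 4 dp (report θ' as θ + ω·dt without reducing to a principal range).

θ' = -2.6180 + -1.5·0.5 = -3.3680
R = v/ω = -1.75/-1.5 = 1.1667
x' = 1 + 1.1667·(sin -3.3680 − sin -2.6180) = 1.8452
y' = 4 − 1.1667·(cos -3.3680 − cos -2.6180) = 4.1265

(1.8452, 4.1265, -3.3680)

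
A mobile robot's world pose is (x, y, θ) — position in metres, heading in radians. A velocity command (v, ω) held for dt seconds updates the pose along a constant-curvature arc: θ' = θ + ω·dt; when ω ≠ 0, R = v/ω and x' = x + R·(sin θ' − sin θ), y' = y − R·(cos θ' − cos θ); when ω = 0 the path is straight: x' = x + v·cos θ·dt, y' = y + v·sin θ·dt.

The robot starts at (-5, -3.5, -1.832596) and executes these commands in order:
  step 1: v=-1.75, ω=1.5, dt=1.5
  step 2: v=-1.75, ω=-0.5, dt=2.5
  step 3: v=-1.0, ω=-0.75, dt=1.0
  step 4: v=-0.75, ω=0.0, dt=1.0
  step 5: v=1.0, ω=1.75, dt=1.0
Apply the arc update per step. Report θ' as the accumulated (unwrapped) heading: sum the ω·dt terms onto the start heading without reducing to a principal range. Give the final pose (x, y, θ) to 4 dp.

step 1: θ'=0.4174 (R=-1.1667) → pose (-6.5999, -2.1315, 0.4174)
step 2: θ'=-0.8326 (R=3.5000) → pose (-10.6076, -1.2874, -0.8326)
step 3: θ'=-1.5826 (R=1.3333) → pose (-10.9546, -0.3744, -1.5826)
step 4: θ'=-1.5826 (straight) → pose (-10.9458, 0.3756, -1.5826)
step 5: θ'=0.1674 (R=0.5714) → pose (-10.2792, -0.1946, 0.1674)

(-10.2792, -0.1946, 0.1674)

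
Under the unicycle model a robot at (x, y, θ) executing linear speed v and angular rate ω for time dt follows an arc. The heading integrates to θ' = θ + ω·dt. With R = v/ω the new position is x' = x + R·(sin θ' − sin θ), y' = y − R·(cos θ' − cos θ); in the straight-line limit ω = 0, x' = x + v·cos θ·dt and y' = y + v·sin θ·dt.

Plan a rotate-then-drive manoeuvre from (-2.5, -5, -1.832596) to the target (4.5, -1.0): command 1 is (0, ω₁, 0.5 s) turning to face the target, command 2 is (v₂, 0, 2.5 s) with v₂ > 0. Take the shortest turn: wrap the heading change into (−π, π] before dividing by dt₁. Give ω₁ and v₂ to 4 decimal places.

ω₁ = 4.7035, v₂ = 3.2249

heading to target = atan2(-1−-5, 4.5−-2.5) = 0.5191
Δθ = wrap(0.5191 − -1.8326) = 2.3517; ω₁ = Δθ/dt₁ = 4.7035
distance = √((4.5−-2.5)² + (-1−-5)²) = 8.0623; v₂ = distance/dt₂ = 3.2249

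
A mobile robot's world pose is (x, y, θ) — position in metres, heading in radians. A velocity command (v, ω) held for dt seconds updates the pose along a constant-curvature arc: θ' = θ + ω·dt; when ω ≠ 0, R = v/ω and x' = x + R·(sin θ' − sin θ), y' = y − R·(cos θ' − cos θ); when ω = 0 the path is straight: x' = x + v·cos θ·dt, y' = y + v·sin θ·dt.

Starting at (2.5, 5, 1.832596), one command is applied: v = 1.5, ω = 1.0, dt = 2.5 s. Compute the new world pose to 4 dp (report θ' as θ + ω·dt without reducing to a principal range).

θ' = 1.8326 + 1.0·2.5 = 4.3326
R = v/ω = 1.5/1.0 = 1.5000
x' = 2.5 + 1.5000·(sin 4.3326 − sin 1.8326) = -0.3420
y' = 5 − 1.5000·(cos 4.3326 − cos 1.8326) = 5.1679

(-0.3420, 5.1679, 4.3326)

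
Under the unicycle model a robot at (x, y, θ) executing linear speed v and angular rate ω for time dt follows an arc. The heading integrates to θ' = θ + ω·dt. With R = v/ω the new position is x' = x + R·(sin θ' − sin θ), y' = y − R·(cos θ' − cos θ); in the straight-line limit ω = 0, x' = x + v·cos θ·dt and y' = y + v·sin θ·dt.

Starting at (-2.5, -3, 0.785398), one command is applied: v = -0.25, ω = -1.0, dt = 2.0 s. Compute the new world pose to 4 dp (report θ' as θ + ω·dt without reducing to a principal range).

θ' = 0.7854 + -1.0·2.0 = -1.2146
R = v/ω = -0.25/-1.0 = 0.2500
x' = -2.5 + 0.2500·(sin -1.2146 − sin 0.7854) = -2.9111
y' = -3 − 0.2500·(cos -1.2146 − cos 0.7854) = -2.9104

(-2.9111, -2.9104, -1.2146)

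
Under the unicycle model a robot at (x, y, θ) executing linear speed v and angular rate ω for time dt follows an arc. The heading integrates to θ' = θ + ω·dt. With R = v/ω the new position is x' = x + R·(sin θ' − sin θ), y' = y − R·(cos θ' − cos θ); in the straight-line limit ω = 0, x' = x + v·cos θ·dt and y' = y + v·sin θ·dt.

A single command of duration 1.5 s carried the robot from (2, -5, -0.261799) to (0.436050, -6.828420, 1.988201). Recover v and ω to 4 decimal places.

Δθ = 1.988201 − -0.261799 = 2.250000
ω = Δθ/dt = 2.250000/1.5 = 1.5000
R = −Δy/(cos θ' − cos θ) = -1.3333
v = R·ω = -1.3333·1.5000 = -2.0000

v = -2.0000, ω = 1.5000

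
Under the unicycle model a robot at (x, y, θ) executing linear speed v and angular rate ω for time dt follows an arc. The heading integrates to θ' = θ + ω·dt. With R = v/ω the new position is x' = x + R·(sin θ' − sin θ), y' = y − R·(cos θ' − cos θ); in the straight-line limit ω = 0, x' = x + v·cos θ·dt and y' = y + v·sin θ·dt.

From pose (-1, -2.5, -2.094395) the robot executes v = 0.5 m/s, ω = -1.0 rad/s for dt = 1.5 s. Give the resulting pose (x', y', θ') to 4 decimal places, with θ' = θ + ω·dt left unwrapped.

θ' = -2.0944 + -1.0·1.5 = -3.5944
R = v/ω = 0.5/-1.0 = -0.5000
x' = -1 + -0.5000·(sin -3.5944 − sin -2.0944) = -1.6518
y' = -2.5 − -0.5000·(cos -3.5944 − cos -2.0944) = -2.6996

(-1.6518, -2.6996, -3.5944)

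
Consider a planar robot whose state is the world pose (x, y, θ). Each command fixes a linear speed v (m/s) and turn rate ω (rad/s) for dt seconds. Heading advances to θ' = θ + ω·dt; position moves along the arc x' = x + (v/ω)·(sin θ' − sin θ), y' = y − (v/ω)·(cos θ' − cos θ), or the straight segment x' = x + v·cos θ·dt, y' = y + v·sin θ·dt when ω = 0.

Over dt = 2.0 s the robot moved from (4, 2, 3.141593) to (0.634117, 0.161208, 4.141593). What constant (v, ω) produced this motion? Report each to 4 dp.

v = 2.0000, ω = 0.5000

Δθ = 4.141593 − 3.141593 = 1.000000
ω = Δθ/dt = 1.000000/2.0 = 0.5000
R = Δx/(sin θ' − sin θ) = 4.0000
v = R·ω = 4.0000·0.5000 = 2.0000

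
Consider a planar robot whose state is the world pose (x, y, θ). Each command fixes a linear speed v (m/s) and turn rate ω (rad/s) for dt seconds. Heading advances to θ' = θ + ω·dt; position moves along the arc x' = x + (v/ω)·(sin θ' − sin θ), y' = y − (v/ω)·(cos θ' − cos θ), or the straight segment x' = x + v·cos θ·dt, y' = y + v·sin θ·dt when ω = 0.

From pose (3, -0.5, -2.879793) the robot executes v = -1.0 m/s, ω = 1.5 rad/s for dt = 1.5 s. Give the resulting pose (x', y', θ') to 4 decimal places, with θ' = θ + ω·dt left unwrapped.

(3.2201, 0.6827, -0.6298)

θ' = -2.8798 + 1.5·1.5 = -0.6298
R = v/ω = -1.0/1.5 = -0.6667
x' = 3 + -0.6667·(sin -0.6298 − sin -2.8798) = 3.2201
y' = -0.5 − -0.6667·(cos -0.6298 − cos -2.8798) = 0.6827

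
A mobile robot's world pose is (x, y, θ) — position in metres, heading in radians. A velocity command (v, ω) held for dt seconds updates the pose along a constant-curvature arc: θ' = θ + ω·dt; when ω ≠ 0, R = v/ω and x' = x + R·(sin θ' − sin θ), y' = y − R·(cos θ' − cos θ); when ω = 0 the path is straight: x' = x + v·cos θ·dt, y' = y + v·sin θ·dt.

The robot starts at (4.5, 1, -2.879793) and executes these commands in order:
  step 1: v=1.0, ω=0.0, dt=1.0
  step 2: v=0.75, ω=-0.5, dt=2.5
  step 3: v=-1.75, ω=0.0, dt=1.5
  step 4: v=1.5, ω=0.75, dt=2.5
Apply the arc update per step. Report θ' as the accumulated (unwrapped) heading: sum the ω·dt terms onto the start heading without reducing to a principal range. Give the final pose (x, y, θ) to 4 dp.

step 1: θ'=-2.8798 (straight) → pose (3.5341, 0.7412, -2.8798)
step 2: θ'=-4.1298 (R=-1.5000) → pose (1.8933, 1.3648, -4.1298)
step 3: θ'=-4.1298 (straight) → pose (3.3375, -0.8272, -4.1298)
step 4: θ'=-2.2548 (R=2.0000) → pose (0.1174, -0.6638, -2.2548)

(0.1174, -0.6638, -2.2548)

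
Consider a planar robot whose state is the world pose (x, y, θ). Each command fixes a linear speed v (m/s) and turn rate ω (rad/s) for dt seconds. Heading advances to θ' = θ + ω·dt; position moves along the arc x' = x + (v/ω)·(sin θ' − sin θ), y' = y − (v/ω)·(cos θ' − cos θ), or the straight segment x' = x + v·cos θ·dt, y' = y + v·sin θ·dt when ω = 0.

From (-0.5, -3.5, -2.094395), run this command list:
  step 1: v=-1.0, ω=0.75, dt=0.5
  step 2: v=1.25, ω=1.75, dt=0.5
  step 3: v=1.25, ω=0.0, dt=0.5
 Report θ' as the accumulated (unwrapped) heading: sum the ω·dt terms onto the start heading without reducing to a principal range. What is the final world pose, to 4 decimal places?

(0.2515, -4.0781, -0.8444)

step 1: θ'=-1.7194 (R=-1.3333) → pose (-0.3361, -3.0307, -1.7194)
step 2: θ'=-0.8444 (R=0.7143) → pose (-0.1636, -3.6109, -0.8444)
step 3: θ'=-0.8444 (straight) → pose (0.2515, -4.0781, -0.8444)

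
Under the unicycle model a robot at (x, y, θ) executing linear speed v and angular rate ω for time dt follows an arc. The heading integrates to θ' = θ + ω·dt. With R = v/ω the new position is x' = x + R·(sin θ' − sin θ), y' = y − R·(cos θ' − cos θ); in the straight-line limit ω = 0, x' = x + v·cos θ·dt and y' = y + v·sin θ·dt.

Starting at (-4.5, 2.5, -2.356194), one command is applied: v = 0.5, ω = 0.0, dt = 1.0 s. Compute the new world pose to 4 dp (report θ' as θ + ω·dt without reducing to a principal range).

(-4.8536, 2.1464, -2.3562)

θ' = -2.3562 + 0.0·1.0 = -2.3562
ω = 0 → straight: x' = -4.5 + 0.5·cos(-2.3562)·1.0 = -4.8536
y' = 2.5 + 0.5·sin(-2.3562)·1.0 = 2.1464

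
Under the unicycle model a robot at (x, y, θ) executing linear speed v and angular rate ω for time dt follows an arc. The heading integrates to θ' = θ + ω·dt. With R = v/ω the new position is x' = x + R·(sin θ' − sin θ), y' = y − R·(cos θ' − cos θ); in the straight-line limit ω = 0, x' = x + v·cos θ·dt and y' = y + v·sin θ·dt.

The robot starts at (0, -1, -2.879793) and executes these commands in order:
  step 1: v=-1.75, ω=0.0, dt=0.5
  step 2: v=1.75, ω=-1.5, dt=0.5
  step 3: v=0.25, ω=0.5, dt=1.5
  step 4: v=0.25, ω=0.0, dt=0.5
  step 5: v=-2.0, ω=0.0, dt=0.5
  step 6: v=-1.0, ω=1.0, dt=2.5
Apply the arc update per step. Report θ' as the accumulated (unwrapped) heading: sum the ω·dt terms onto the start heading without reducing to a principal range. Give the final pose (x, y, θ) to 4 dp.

step 1: θ'=-2.8798 (straight) → pose (0.8452, -0.7735, -2.8798)
step 2: θ'=-3.6298 (R=-1.1667) → pose (-0.0040, -0.6770, -3.6298)
step 3: θ'=-2.8798 (R=0.5000) → pose (-0.3679, -0.6356, -2.8798)
step 4: θ'=-2.8798 (straight) → pose (-0.4886, -0.6680, -2.8798)
step 5: θ'=-2.8798 (straight) → pose (0.4773, -0.4092, -2.8798)
step 6: θ'=-0.3798 (R=-1.0000) → pose (0.5892, 1.4855, -0.3798)

(0.5892, 1.4855, -0.3798)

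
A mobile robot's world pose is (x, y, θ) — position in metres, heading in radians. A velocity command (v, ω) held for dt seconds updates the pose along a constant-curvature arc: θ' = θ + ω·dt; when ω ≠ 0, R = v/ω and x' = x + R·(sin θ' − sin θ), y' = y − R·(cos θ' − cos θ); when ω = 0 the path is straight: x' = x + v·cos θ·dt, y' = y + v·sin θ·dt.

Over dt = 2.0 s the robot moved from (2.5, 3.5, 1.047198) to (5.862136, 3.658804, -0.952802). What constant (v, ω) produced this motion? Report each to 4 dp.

Δθ = -0.952802 − 1.047198 = -2.000000
ω = Δθ/dt = -2.000000/2.0 = -1.0000
R = Δx/(sin θ' − sin θ) = -2.0000
v = R·ω = -2.0000·-1.0000 = 2.0000

v = 2.0000, ω = -1.0000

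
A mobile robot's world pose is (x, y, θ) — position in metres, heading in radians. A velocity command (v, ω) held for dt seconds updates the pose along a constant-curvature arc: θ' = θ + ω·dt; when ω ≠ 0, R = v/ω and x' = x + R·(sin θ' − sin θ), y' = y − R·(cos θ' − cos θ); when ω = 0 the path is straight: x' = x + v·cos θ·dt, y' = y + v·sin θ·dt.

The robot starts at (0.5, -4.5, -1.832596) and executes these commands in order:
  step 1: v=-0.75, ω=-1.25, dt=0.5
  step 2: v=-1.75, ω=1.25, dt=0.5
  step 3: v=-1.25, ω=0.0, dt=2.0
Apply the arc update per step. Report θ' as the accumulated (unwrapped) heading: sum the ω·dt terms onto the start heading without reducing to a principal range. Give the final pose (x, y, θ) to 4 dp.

step 1: θ'=-2.4576 (R=0.6000) → pose (0.7004, -4.1903, -2.4576)
step 2: θ'=-1.8326 (R=-1.4000) → pose (1.1681, -3.4675, -1.8326)
step 3: θ'=-1.8326 (straight) → pose (1.8151, -1.0527, -1.8326)

(1.8151, -1.0527, -1.8326)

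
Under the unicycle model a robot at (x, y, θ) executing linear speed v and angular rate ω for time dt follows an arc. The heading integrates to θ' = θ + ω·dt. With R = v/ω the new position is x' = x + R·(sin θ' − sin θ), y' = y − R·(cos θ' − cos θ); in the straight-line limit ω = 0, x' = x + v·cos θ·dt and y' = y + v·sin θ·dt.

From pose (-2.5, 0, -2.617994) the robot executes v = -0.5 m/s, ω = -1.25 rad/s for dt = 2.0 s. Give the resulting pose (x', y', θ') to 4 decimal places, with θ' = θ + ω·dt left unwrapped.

(-1.9325, -0.5042, -5.1180)

θ' = -2.6180 + -1.25·2.0 = -5.1180
R = v/ω = -0.5/-1.25 = 0.4000
x' = -2.5 + 0.4000·(sin -5.1180 − sin -2.6180) = -1.9325
y' = 0 − 0.4000·(cos -5.1180 − cos -2.6180) = -0.5042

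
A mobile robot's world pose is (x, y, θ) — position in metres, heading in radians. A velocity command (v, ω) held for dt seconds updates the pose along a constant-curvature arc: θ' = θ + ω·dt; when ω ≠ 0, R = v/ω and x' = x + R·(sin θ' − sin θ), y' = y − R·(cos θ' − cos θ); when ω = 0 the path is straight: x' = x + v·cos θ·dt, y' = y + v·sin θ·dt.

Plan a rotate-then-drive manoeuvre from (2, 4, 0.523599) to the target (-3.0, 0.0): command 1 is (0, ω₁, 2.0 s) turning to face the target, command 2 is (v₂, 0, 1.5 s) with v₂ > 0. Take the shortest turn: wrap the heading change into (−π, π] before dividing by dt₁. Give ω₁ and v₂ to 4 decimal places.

ω₁ = -1.4952, v₂ = 4.2687

heading to target = atan2(0−4, -3−2) = -2.4669
Δθ = wrap(-2.4669 − 0.5236) = -2.9905; ω₁ = Δθ/dt₁ = -1.4952
distance = √((-3−2)² + (0−4)²) = 6.4031; v₂ = distance/dt₂ = 4.2687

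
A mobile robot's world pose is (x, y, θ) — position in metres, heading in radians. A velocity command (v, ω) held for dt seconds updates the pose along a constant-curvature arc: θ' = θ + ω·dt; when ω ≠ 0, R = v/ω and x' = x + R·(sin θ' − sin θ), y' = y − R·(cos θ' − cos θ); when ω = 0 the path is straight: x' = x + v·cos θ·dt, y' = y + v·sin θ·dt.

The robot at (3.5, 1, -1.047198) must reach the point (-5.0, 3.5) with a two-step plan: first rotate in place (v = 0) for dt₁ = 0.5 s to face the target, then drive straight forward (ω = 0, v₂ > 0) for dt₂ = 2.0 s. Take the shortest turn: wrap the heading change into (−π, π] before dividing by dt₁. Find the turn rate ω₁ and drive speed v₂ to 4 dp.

ω₁ = -4.7609, v₂ = 4.4300

heading to target = atan2(3.5−1, -5−3.5) = 2.8555
Δθ = wrap(2.8555 − -1.0472) = -2.3804; ω₁ = Δθ/dt₁ = -4.7609
distance = √((-5−3.5)² + (3.5−1)²) = 8.8600; v₂ = distance/dt₂ = 4.4300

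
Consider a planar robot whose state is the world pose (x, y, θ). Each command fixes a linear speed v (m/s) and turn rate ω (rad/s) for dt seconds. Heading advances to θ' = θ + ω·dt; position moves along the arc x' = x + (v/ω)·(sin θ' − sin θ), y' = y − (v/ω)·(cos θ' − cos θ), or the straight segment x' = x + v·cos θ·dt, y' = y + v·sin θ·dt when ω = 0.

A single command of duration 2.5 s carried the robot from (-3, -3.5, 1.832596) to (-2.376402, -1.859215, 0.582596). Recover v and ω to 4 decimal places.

Δθ = 0.582596 − 1.832596 = -1.250000
ω = Δθ/dt = -1.250000/2.5 = -0.5000
R = −Δy/(cos θ' − cos θ) = -1.5000
v = R·ω = -1.5000·-0.5000 = 0.7500

v = 0.7500, ω = -0.5000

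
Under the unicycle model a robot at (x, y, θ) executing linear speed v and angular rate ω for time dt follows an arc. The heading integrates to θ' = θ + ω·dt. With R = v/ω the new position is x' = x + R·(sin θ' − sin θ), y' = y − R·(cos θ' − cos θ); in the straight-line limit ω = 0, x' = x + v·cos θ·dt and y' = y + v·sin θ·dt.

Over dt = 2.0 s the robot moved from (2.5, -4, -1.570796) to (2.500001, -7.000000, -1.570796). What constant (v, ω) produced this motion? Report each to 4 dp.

Δθ = -1.570796 − -1.570796 = 0.000000
ω = Δθ/dt = 0.000000/2.0 = 0.0000
ω = 0 → v = (Δx·cos θ + Δy·sin θ)/dt = 1.5000

v = 1.5000, ω = 0.0000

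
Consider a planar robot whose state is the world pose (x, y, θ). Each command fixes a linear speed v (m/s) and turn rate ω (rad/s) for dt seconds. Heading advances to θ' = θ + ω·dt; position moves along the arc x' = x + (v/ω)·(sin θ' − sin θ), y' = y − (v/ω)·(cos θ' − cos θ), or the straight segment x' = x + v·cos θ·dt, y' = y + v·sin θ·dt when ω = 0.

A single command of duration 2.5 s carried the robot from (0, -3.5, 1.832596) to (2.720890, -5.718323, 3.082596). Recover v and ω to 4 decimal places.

v = -1.5000, ω = 0.5000

Δθ = 3.082596 − 1.832596 = 1.250000
ω = Δθ/dt = 1.250000/2.5 = 0.5000
R = Δx/(sin θ' − sin θ) = -3.0000
v = R·ω = -3.0000·0.5000 = -1.5000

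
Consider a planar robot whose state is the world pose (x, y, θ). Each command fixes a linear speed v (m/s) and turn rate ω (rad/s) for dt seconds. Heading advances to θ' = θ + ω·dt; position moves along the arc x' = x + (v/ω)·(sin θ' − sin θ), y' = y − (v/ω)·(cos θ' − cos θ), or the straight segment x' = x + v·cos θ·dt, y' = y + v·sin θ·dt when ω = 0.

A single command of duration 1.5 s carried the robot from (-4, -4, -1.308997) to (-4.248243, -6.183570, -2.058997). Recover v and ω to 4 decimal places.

Δθ = -2.058997 − -1.308997 = -0.750000
ω = Δθ/dt = -0.750000/1.5 = -0.5000
R = −Δy/(cos θ' − cos θ) = -3.0000
v = R·ω = -3.0000·-0.5000 = 1.5000

v = 1.5000, ω = -0.5000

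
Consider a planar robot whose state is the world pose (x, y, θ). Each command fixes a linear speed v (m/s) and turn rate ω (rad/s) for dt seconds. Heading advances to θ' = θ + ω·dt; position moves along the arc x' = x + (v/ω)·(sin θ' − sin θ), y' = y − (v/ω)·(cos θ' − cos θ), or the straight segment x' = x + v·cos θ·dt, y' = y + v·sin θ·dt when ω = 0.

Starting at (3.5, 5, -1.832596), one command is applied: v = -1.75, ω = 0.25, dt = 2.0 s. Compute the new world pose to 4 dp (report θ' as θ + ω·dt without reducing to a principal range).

(3.5409, 8.4634, -1.3326)

θ' = -1.8326 + 0.25·2.0 = -1.3326
R = v/ω = -1.75/0.25 = -7.0000
x' = 3.5 + -7.0000·(sin -1.3326 − sin -1.8326) = 3.5409
y' = 5 − -7.0000·(cos -1.3326 − cos -1.8326) = 8.4634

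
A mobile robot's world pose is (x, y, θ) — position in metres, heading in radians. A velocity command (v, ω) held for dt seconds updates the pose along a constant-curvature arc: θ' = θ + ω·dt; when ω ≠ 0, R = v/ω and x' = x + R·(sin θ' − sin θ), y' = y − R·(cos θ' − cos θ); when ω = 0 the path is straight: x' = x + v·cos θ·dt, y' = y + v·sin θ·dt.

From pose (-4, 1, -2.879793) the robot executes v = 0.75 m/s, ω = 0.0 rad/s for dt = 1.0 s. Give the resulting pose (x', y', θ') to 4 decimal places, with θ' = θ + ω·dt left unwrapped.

θ' = -2.8798 + 0.0·1.0 = -2.8798
ω = 0 → straight: x' = -4 + 0.75·cos(-2.8798)·1.0 = -4.7244
y' = 1 + 0.75·sin(-2.8798)·1.0 = 0.8059

(-4.7244, 0.8059, -2.8798)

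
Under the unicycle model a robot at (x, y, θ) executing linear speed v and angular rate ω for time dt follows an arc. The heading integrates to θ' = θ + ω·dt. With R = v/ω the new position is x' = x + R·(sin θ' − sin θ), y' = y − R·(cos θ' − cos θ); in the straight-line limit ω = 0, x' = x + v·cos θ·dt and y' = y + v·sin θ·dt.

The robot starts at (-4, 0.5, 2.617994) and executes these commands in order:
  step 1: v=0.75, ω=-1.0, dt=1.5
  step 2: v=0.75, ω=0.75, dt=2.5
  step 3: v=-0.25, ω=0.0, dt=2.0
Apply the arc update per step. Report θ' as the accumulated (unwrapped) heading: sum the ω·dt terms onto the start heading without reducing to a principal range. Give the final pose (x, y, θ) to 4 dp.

(-4.5561, 2.8301, 2.9930)

step 1: θ'=1.1180 (R=-0.7500) → pose (-4.2994, 1.4776, 1.1180)
step 2: θ'=2.9930 (R=1.0000) → pose (-5.0506, 2.9041, 2.9930)
step 3: θ'=2.9930 (straight) → pose (-4.5561, 2.8301, 2.9930)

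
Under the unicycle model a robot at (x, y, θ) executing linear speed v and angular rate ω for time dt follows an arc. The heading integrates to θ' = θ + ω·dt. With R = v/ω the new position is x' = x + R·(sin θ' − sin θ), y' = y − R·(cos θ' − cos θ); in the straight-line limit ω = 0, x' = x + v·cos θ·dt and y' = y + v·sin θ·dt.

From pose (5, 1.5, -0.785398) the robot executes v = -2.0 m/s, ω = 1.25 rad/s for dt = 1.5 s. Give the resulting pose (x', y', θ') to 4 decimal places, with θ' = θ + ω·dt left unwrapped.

θ' = -0.7854 + 1.25·1.5 = 1.0896
R = v/ω = -2.0/1.25 = -1.6000
x' = 5 + -1.6000·(sin 1.0896 − sin -0.7854) = 2.4503
y' = 1.5 − -1.6000·(cos 1.0896 − cos -0.7854) = 1.1092

(2.4503, 1.1092, 1.0896)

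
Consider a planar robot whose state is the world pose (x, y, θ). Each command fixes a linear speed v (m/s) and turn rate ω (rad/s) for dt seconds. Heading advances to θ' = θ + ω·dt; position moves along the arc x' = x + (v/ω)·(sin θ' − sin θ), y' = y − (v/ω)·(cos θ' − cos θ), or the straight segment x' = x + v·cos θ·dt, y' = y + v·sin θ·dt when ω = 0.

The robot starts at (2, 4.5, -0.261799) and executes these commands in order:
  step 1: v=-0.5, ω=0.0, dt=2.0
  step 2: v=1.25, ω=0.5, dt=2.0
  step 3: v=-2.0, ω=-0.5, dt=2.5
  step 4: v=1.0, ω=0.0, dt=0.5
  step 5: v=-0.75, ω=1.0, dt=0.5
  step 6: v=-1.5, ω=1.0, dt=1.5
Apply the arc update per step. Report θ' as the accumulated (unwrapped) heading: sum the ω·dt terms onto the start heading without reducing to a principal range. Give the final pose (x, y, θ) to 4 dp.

(-2.7224, 3.2707, 1.4882)

step 1: θ'=-0.2618 (straight) → pose (1.0341, 4.7588, -0.2618)
step 2: θ'=0.7382 (R=2.5000) → pose (3.3635, 5.3244, 0.7382)
step 3: θ'=-0.5118 (R=4.0000) → pose (-1.2873, 4.7957, -0.5118)
step 4: θ'=-0.5118 (straight) → pose (-0.8514, 4.5508, -0.5118)
step 5: θ'=-0.0118 (R=-0.7500) → pose (-1.2098, 4.6469, -0.0118)
step 6: θ'=1.4882 (R=-1.5000) → pose (-2.7224, 3.2707, 1.4882)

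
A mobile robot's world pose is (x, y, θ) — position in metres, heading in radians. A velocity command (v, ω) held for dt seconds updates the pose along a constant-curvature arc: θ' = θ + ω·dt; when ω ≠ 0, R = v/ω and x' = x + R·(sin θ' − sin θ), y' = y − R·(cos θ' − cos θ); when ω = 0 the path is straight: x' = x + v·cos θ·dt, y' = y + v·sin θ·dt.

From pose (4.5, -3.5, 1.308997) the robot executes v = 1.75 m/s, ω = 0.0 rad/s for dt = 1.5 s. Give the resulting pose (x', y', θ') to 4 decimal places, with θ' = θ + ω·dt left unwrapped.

θ' = 1.3090 + 0.0·1.5 = 1.3090
ω = 0 → straight: x' = 4.5 + 1.75·cos(1.3090)·1.5 = 5.1794
y' = -3.5 + 1.75·sin(1.3090)·1.5 = -0.9644

(5.1794, -0.9644, 1.3090)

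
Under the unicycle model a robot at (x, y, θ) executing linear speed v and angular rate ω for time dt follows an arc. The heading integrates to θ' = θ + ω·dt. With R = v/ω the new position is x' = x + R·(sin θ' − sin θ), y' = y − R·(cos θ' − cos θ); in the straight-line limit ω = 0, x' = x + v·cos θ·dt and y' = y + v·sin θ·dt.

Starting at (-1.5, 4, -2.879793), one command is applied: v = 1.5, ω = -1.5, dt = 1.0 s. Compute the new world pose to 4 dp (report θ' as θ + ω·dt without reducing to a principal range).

(-2.7040, 4.6394, -4.3798)

θ' = -2.8798 + -1.5·1.0 = -4.3798
R = v/ω = 1.5/-1.5 = -1.0000
x' = -1.5 + -1.0000·(sin -4.3798 − sin -2.8798) = -2.7040
y' = 4 − -1.0000·(cos -4.3798 − cos -2.8798) = 4.6394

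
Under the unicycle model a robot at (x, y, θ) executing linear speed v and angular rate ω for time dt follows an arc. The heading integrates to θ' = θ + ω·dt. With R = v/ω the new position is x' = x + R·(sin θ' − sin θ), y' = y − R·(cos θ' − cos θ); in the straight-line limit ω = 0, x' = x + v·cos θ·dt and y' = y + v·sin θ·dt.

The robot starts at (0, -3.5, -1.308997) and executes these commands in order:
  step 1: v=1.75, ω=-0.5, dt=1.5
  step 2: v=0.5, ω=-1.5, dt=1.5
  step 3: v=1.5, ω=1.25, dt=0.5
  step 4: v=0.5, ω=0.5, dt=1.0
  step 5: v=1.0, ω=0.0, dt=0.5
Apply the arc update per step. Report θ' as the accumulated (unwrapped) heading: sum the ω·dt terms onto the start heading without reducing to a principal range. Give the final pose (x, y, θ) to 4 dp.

step 1: θ'=-2.0590 (R=-3.5000) → pose (-0.2896, -6.0475, -2.0590)
step 2: θ'=-4.3090 (R=-0.3333) → pose (-0.8906, -6.0220, -4.3090)
step 3: θ'=-3.6840 (R=1.2000) → pose (-1.3748, -5.4653, -3.6840)
step 4: θ'=-3.1840 (R=1.0000) → pose (-1.8486, -5.3227, -3.1840)
step 5: θ'=-3.1840 (straight) → pose (-2.3482, -5.3015, -3.1840)

(-2.3482, -5.3015, -3.1840)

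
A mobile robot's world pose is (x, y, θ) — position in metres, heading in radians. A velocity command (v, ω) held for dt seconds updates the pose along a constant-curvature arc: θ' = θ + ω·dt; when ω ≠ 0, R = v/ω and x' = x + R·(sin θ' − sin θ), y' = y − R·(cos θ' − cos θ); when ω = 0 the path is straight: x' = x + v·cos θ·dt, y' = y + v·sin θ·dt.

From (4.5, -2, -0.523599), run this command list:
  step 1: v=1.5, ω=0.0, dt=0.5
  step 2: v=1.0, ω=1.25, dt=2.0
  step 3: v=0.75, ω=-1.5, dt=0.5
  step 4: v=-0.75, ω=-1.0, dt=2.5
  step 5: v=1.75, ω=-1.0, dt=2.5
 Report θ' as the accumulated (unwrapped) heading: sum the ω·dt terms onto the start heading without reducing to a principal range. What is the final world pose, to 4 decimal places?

(2.1432, -2.8913, -3.7736)

step 1: θ'=-0.5236 (straight) → pose (5.1495, -2.3750, -0.5236)
step 2: θ'=1.9764 (R=0.8000) → pose (6.2846, -1.3665, 1.9764)
step 3: θ'=1.2264 (R=-0.5000) → pose (6.2734, -1.0004, 1.2264)
step 4: θ'=-1.2736 (R=0.7500) → pose (4.8503, -0.9668, -1.2736)
step 5: θ'=-3.7736 (R=-1.7500) → pose (2.1432, -2.8913, -3.7736)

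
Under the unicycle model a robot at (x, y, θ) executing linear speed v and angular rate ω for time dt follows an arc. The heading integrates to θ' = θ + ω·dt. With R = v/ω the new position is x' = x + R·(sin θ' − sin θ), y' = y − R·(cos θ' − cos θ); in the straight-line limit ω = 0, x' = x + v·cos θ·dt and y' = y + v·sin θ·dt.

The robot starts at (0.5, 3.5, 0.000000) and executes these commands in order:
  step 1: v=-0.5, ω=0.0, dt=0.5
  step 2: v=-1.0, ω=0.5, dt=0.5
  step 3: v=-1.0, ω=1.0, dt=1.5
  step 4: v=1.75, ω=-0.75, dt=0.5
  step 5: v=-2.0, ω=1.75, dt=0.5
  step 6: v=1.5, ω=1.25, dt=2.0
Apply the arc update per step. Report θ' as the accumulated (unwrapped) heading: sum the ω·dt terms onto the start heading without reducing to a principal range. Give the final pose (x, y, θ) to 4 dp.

(-2.8752, 1.4213, 4.7500)

step 1: θ'=0.0000 (straight) → pose (0.2500, 3.5000, 0.0000)
step 2: θ'=0.2500 (R=-2.0000) → pose (-0.2448, 3.4378, 0.2500)
step 3: θ'=1.7500 (R=-1.0000) → pose (-0.9814, 2.2907, 1.7500)
step 4: θ'=1.3750 (R=-2.3333) → pose (-0.9742, 3.1605, 1.3750)
step 5: θ'=2.2500 (R=-1.1429) → pose (-0.7424, 2.2203, 2.2500)
step 6: θ'=4.7500 (R=1.2000) → pose (-2.8752, 1.4213, 4.7500)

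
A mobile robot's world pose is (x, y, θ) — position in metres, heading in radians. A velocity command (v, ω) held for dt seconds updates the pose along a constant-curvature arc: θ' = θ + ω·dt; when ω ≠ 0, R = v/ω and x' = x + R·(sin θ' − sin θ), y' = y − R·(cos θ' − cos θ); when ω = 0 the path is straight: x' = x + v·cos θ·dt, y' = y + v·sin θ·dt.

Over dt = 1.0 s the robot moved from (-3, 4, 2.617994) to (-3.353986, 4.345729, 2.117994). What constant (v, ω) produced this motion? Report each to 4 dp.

Δθ = 2.117994 − 2.617994 = -0.500000
ω = Δθ/dt = -0.500000/1.0 = -0.5000
R = Δx/(sin θ' − sin θ) = -1.0000
v = R·ω = -1.0000·-0.5000 = 0.5000

v = 0.5000, ω = -0.5000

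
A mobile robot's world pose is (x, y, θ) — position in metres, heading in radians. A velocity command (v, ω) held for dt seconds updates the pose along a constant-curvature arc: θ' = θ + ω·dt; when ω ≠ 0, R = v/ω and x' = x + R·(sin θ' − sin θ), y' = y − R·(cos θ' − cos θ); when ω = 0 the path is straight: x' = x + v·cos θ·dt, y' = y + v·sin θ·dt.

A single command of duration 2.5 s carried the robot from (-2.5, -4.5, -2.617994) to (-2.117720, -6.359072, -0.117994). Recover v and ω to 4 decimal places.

v = 1.0000, ω = 1.0000

Δθ = -0.117994 − -2.617994 = 2.500000
ω = Δθ/dt = 2.500000/2.5 = 1.0000
R = −Δy/(cos θ' − cos θ) = 1.0000
v = R·ω = 1.0000·1.0000 = 1.0000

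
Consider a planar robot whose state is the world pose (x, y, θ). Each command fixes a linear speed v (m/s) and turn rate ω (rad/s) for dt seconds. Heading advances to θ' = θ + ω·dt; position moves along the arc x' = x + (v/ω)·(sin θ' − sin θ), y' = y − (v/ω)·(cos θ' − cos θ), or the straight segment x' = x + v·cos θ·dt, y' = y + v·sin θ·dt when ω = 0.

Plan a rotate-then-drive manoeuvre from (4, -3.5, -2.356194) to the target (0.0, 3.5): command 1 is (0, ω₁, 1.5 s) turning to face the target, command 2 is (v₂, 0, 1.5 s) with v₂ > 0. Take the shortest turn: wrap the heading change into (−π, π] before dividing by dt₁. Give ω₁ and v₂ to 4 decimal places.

heading to target = atan2(3.5−-3.5, 0−4) = 2.0899
Δθ = wrap(2.0899 − -2.3562) = -1.8370; ω₁ = Δθ/dt₁ = -1.2247
distance = √((0−4)² + (3.5−-3.5)²) = 8.0623; v₂ = distance/dt₂ = 5.3748

ω₁ = -1.2247, v₂ = 5.3748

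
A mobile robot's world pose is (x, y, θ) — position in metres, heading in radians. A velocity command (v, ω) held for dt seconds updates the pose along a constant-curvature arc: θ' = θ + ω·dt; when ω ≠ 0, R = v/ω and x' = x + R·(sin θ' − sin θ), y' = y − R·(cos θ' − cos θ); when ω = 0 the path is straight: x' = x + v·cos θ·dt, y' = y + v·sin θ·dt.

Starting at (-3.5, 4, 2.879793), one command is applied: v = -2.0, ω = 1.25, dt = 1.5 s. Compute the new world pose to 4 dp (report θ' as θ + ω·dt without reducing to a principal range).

θ' = 2.8798 + 1.25·1.5 = 4.7548
R = v/ω = -2.0/1.25 = -1.6000
x' = -3.5 + -1.6000·(sin 4.7548 − sin 2.8798) = -1.4873
y' = 4 − -1.6000·(cos 4.7548 − cos 2.8798) = 5.6133

(-1.4873, 5.6133, 4.7548)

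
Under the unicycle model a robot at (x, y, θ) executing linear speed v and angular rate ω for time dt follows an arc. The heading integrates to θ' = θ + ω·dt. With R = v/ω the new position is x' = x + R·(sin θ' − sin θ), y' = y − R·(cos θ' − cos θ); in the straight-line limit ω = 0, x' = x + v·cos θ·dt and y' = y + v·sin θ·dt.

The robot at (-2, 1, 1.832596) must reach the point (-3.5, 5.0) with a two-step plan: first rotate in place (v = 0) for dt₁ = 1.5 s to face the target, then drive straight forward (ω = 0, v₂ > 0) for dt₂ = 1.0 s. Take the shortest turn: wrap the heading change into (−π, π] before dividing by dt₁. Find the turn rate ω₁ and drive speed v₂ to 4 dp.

heading to target = atan2(5−1, -3.5−-2) = 1.9296
Δθ = wrap(1.9296 − 1.8326) = 0.0970; ω₁ = Δθ/dt₁ = 0.0646
distance = √((-3.5−-2)² + (5−1)²) = 4.2720; v₂ = distance/dt₂ = 4.2720

ω₁ = 0.0646, v₂ = 4.2720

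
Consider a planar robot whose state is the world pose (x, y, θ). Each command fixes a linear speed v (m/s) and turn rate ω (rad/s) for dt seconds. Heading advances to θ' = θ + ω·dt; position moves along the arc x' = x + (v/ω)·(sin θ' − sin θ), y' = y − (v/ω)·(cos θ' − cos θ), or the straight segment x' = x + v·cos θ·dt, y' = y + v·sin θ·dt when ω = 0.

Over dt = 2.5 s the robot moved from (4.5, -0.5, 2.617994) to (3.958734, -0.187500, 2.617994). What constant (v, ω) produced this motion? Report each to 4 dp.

v = 0.2500, ω = 0.0000

Δθ = 2.617994 − 2.617994 = 0.000000
ω = Δθ/dt = 0.000000/2.5 = 0.0000
ω = 0 → v = (Δx·cos θ + Δy·sin θ)/dt = 0.2500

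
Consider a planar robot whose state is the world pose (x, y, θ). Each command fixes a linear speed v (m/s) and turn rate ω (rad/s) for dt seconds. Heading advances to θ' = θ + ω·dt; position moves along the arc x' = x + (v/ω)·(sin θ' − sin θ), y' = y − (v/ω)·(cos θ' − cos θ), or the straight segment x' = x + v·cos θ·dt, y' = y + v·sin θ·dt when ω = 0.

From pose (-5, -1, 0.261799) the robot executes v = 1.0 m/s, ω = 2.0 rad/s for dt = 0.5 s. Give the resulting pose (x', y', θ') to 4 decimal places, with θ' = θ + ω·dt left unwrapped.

θ' = 0.2618 + 2.0·0.5 = 1.2618
R = v/ω = 1.0/2.0 = 0.5000
x' = -5 + 0.5000·(sin 1.2618 − sin 0.2618) = -4.6531
y' = -1 − 0.5000·(cos 1.2618 − cos 0.2618) = -0.6691

(-4.6531, -0.6691, 1.2618)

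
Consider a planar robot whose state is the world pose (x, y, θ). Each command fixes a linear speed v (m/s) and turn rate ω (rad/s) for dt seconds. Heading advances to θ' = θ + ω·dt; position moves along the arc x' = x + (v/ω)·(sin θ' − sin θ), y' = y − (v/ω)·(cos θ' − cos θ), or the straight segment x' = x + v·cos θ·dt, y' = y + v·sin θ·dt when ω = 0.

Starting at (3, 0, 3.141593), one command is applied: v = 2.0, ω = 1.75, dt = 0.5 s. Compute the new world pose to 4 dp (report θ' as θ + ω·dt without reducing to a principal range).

θ' = 3.1416 + 1.75·0.5 = 4.0166
R = v/ω = 2.0/1.75 = 1.1429
x' = 3 + 1.1429·(sin 4.0166 − sin 3.1416) = 2.1228
y' = 0 − 1.1429·(cos 4.0166 − cos 3.1416) = -0.4103

(2.1228, -0.4103, 4.0166)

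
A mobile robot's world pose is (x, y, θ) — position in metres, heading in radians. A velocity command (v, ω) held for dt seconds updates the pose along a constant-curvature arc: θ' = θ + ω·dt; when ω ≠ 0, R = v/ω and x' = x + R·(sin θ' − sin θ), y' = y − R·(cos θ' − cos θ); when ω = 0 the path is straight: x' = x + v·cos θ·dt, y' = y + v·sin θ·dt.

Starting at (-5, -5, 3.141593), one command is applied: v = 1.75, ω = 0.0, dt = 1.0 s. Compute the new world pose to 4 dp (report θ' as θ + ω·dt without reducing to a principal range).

(-6.7500, -5.0000, 3.1416)

θ' = 3.1416 + 0.0·1.0 = 3.1416
ω = 0 → straight: x' = -5 + 1.75·cos(3.1416)·1.0 = -6.7500
y' = -5 + 1.75·sin(3.1416)·1.0 = -5.0000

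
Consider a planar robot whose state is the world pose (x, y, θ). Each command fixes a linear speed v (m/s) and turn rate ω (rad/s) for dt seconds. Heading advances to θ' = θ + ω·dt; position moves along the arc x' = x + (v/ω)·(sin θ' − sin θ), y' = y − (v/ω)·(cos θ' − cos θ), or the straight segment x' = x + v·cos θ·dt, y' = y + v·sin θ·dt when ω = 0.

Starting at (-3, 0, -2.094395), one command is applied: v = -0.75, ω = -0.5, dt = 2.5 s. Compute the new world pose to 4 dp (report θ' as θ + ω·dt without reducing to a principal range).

θ' = -2.0944 + -0.5·2.5 = -3.3444
R = v/ω = -0.75/-0.5 = 1.5000
x' = -3 + 1.5000·(sin -3.3444 − sin -2.0944) = -1.3988
y' = 0 − 1.5000·(cos -3.3444 − cos -2.0944) = 0.7193

(-1.3988, 0.7193, -3.3444)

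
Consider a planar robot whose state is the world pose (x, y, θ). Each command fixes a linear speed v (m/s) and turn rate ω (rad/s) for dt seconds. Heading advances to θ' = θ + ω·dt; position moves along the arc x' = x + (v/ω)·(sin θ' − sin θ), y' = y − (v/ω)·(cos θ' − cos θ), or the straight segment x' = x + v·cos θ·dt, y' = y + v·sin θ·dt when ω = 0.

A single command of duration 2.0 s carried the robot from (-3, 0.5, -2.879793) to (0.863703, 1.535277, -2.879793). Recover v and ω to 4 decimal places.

v = -2.0000, ω = 0.0000

Δθ = -2.879793 − -2.879793 = 0.000000
ω = Δθ/dt = 0.000000/2.0 = 0.0000
ω = 0 → v = (Δx·cos θ + Δy·sin θ)/dt = -2.0000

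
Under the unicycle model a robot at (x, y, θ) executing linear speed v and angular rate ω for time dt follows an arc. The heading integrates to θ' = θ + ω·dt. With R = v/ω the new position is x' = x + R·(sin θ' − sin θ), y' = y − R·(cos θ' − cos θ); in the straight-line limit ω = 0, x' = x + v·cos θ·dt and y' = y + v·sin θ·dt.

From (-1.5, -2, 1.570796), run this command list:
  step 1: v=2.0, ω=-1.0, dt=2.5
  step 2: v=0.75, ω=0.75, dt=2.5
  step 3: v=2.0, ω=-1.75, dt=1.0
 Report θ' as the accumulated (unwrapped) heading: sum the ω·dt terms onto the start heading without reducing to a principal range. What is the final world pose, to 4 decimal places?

(5.4644, -0.6656, -0.8042)

step 1: θ'=-0.9292 (R=-2.0000) → pose (2.1023, -0.8031, -0.9292)
step 2: θ'=0.9458 (R=1.0000) → pose (3.7144, -0.7897, 0.9458)
step 3: θ'=-0.8042 (R=-1.1429) → pose (5.4644, -0.6656, -0.8042)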